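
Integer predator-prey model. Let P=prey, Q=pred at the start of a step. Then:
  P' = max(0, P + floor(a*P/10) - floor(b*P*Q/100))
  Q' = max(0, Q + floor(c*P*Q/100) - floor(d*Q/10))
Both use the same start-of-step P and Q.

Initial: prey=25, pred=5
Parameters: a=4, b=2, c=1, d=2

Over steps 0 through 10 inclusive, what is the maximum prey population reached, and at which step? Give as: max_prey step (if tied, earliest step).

Step 1: prey: 25+10-2=33; pred: 5+1-1=5
Step 2: prey: 33+13-3=43; pred: 5+1-1=5
Step 3: prey: 43+17-4=56; pred: 5+2-1=6
Step 4: prey: 56+22-6=72; pred: 6+3-1=8
Step 5: prey: 72+28-11=89; pred: 8+5-1=12
Step 6: prey: 89+35-21=103; pred: 12+10-2=20
Step 7: prey: 103+41-41=103; pred: 20+20-4=36
Step 8: prey: 103+41-74=70; pred: 36+37-7=66
Step 9: prey: 70+28-92=6; pred: 66+46-13=99
Step 10: prey: 6+2-11=0; pred: 99+5-19=85
Max prey = 103 at step 6

Answer: 103 6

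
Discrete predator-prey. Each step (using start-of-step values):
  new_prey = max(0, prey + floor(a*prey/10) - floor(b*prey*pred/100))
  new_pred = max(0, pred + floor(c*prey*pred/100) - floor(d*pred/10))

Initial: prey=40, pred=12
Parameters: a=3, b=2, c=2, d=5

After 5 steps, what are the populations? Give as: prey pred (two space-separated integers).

Answer: 18 36

Derivation:
Step 1: prey: 40+12-9=43; pred: 12+9-6=15
Step 2: prey: 43+12-12=43; pred: 15+12-7=20
Step 3: prey: 43+12-17=38; pred: 20+17-10=27
Step 4: prey: 38+11-20=29; pred: 27+20-13=34
Step 5: prey: 29+8-19=18; pred: 34+19-17=36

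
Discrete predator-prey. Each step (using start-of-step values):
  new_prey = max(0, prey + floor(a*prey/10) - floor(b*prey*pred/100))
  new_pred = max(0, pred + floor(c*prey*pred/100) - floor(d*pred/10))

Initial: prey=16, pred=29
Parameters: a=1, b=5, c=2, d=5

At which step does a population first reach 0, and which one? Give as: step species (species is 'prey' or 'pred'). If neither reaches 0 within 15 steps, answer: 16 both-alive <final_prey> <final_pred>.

Step 1: prey: 16+1-23=0; pred: 29+9-14=24
First extinction: prey at step 1

Answer: 1 prey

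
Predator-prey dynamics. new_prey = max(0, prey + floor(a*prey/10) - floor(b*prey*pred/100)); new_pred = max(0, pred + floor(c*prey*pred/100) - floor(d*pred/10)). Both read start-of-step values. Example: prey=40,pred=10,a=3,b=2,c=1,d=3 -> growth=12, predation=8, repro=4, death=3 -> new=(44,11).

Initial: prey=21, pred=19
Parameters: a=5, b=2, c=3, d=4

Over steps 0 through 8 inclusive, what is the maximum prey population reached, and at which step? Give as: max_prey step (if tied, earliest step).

Step 1: prey: 21+10-7=24; pred: 19+11-7=23
Step 2: prey: 24+12-11=25; pred: 23+16-9=30
Step 3: prey: 25+12-15=22; pred: 30+22-12=40
Step 4: prey: 22+11-17=16; pred: 40+26-16=50
Step 5: prey: 16+8-16=8; pred: 50+24-20=54
Step 6: prey: 8+4-8=4; pred: 54+12-21=45
Step 7: prey: 4+2-3=3; pred: 45+5-18=32
Step 8: prey: 3+1-1=3; pred: 32+2-12=22
Max prey = 25 at step 2

Answer: 25 2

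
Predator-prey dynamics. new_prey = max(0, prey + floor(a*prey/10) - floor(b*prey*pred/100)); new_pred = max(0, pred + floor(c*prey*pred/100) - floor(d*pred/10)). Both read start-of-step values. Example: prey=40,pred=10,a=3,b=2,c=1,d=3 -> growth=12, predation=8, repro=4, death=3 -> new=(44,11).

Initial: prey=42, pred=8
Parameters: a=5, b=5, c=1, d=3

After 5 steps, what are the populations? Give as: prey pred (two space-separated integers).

Step 1: prey: 42+21-16=47; pred: 8+3-2=9
Step 2: prey: 47+23-21=49; pred: 9+4-2=11
Step 3: prey: 49+24-26=47; pred: 11+5-3=13
Step 4: prey: 47+23-30=40; pred: 13+6-3=16
Step 5: prey: 40+20-32=28; pred: 16+6-4=18

Answer: 28 18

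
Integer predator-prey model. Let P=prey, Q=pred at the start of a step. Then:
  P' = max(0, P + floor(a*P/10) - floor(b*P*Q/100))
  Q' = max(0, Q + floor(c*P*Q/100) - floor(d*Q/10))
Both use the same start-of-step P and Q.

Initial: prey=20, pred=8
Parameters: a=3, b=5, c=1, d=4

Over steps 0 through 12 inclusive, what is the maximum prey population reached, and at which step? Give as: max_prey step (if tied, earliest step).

Step 1: prey: 20+6-8=18; pred: 8+1-3=6
Step 2: prey: 18+5-5=18; pred: 6+1-2=5
Step 3: prey: 18+5-4=19; pred: 5+0-2=3
Step 4: prey: 19+5-2=22; pred: 3+0-1=2
Step 5: prey: 22+6-2=26; pred: 2+0-0=2
Step 6: prey: 26+7-2=31; pred: 2+0-0=2
Step 7: prey: 31+9-3=37; pred: 2+0-0=2
Step 8: prey: 37+11-3=45; pred: 2+0-0=2
Step 9: prey: 45+13-4=54; pred: 2+0-0=2
Step 10: prey: 54+16-5=65; pred: 2+1-0=3
Step 11: prey: 65+19-9=75; pred: 3+1-1=3
Step 12: prey: 75+22-11=86; pred: 3+2-1=4
Max prey = 86 at step 12

Answer: 86 12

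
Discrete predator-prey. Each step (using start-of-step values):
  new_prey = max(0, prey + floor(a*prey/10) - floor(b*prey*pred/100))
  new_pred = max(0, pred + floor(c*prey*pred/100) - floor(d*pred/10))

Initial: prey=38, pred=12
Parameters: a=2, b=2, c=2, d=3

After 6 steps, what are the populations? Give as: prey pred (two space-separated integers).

Step 1: prey: 38+7-9=36; pred: 12+9-3=18
Step 2: prey: 36+7-12=31; pred: 18+12-5=25
Step 3: prey: 31+6-15=22; pred: 25+15-7=33
Step 4: prey: 22+4-14=12; pred: 33+14-9=38
Step 5: prey: 12+2-9=5; pred: 38+9-11=36
Step 6: prey: 5+1-3=3; pred: 36+3-10=29

Answer: 3 29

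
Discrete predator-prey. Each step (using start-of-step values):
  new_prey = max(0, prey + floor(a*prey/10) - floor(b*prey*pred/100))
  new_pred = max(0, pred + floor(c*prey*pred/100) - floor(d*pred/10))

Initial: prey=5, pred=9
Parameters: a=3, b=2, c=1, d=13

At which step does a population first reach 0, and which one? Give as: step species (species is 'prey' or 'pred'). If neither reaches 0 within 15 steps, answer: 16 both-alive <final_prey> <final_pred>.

Answer: 1 pred

Derivation:
Step 1: prey: 5+1-0=6; pred: 9+0-11=0
First extinction: pred at step 1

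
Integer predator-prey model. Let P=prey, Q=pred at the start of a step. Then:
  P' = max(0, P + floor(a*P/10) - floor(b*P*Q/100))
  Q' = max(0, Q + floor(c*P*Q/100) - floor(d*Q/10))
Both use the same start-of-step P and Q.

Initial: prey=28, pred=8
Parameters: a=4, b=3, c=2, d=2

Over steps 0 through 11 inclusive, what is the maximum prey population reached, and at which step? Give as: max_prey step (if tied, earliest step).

Step 1: prey: 28+11-6=33; pred: 8+4-1=11
Step 2: prey: 33+13-10=36; pred: 11+7-2=16
Step 3: prey: 36+14-17=33; pred: 16+11-3=24
Step 4: prey: 33+13-23=23; pred: 24+15-4=35
Step 5: prey: 23+9-24=8; pred: 35+16-7=44
Step 6: prey: 8+3-10=1; pred: 44+7-8=43
Step 7: prey: 1+0-1=0; pred: 43+0-8=35
Step 8: prey: 0+0-0=0; pred: 35+0-7=28
Step 9: prey: 0+0-0=0; pred: 28+0-5=23
Step 10: prey: 0+0-0=0; pred: 23+0-4=19
Step 11: prey: 0+0-0=0; pred: 19+0-3=16
Max prey = 36 at step 2

Answer: 36 2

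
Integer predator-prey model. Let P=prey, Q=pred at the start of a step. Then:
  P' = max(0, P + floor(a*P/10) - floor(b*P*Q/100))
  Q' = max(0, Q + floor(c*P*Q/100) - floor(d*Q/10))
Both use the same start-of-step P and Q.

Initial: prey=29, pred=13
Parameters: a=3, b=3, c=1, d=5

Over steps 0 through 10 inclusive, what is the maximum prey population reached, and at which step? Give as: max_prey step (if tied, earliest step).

Step 1: prey: 29+8-11=26; pred: 13+3-6=10
Step 2: prey: 26+7-7=26; pred: 10+2-5=7
Step 3: prey: 26+7-5=28; pred: 7+1-3=5
Step 4: prey: 28+8-4=32; pred: 5+1-2=4
Step 5: prey: 32+9-3=38; pred: 4+1-2=3
Step 6: prey: 38+11-3=46; pred: 3+1-1=3
Step 7: prey: 46+13-4=55; pred: 3+1-1=3
Step 8: prey: 55+16-4=67; pred: 3+1-1=3
Step 9: prey: 67+20-6=81; pred: 3+2-1=4
Step 10: prey: 81+24-9=96; pred: 4+3-2=5
Max prey = 96 at step 10

Answer: 96 10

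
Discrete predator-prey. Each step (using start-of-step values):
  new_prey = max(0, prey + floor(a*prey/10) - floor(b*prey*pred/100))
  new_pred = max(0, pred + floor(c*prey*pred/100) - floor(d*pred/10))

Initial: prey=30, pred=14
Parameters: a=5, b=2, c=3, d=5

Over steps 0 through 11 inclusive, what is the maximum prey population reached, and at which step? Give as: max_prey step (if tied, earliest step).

Answer: 41 2

Derivation:
Step 1: prey: 30+15-8=37; pred: 14+12-7=19
Step 2: prey: 37+18-14=41; pred: 19+21-9=31
Step 3: prey: 41+20-25=36; pred: 31+38-15=54
Step 4: prey: 36+18-38=16; pred: 54+58-27=85
Step 5: prey: 16+8-27=0; pred: 85+40-42=83
Step 6: prey: 0+0-0=0; pred: 83+0-41=42
Step 7: prey: 0+0-0=0; pred: 42+0-21=21
Step 8: prey: 0+0-0=0; pred: 21+0-10=11
Step 9: prey: 0+0-0=0; pred: 11+0-5=6
Step 10: prey: 0+0-0=0; pred: 6+0-3=3
Step 11: prey: 0+0-0=0; pred: 3+0-1=2
Max prey = 41 at step 2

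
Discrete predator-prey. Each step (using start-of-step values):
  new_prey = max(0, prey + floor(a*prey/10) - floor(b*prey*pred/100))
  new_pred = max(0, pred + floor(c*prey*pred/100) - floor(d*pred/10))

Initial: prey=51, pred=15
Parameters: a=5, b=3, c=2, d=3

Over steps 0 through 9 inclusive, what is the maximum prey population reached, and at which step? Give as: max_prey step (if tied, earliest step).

Answer: 54 1

Derivation:
Step 1: prey: 51+25-22=54; pred: 15+15-4=26
Step 2: prey: 54+27-42=39; pred: 26+28-7=47
Step 3: prey: 39+19-54=4; pred: 47+36-14=69
Step 4: prey: 4+2-8=0; pred: 69+5-20=54
Step 5: prey: 0+0-0=0; pred: 54+0-16=38
Step 6: prey: 0+0-0=0; pred: 38+0-11=27
Step 7: prey: 0+0-0=0; pred: 27+0-8=19
Step 8: prey: 0+0-0=0; pred: 19+0-5=14
Step 9: prey: 0+0-0=0; pred: 14+0-4=10
Max prey = 54 at step 1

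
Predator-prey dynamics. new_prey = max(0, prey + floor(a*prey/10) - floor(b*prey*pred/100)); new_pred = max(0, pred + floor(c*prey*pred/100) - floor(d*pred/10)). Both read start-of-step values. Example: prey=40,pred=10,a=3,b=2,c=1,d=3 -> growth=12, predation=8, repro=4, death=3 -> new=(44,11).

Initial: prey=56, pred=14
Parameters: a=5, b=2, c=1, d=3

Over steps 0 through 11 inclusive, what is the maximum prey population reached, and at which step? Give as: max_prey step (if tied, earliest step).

Answer: 84 3

Derivation:
Step 1: prey: 56+28-15=69; pred: 14+7-4=17
Step 2: prey: 69+34-23=80; pred: 17+11-5=23
Step 3: prey: 80+40-36=84; pred: 23+18-6=35
Step 4: prey: 84+42-58=68; pred: 35+29-10=54
Step 5: prey: 68+34-73=29; pred: 54+36-16=74
Step 6: prey: 29+14-42=1; pred: 74+21-22=73
Step 7: prey: 1+0-1=0; pred: 73+0-21=52
Step 8: prey: 0+0-0=0; pred: 52+0-15=37
Step 9: prey: 0+0-0=0; pred: 37+0-11=26
Step 10: prey: 0+0-0=0; pred: 26+0-7=19
Step 11: prey: 0+0-0=0; pred: 19+0-5=14
Max prey = 84 at step 3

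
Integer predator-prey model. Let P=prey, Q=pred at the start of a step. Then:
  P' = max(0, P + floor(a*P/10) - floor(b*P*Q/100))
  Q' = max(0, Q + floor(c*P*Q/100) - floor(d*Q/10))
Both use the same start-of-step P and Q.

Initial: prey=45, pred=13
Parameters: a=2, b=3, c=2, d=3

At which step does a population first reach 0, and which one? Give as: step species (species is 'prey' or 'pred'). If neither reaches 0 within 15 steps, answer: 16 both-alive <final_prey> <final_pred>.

Answer: 16 both-alive 1 3

Derivation:
Step 1: prey: 45+9-17=37; pred: 13+11-3=21
Step 2: prey: 37+7-23=21; pred: 21+15-6=30
Step 3: prey: 21+4-18=7; pred: 30+12-9=33
Step 4: prey: 7+1-6=2; pred: 33+4-9=28
Step 5: prey: 2+0-1=1; pred: 28+1-8=21
Step 6: prey: 1+0-0=1; pred: 21+0-6=15
Step 7: prey: 1+0-0=1; pred: 15+0-4=11
Step 8: prey: 1+0-0=1; pred: 11+0-3=8
Step 9: prey: 1+0-0=1; pred: 8+0-2=6
Step 10: prey: 1+0-0=1; pred: 6+0-1=5
Step 11: prey: 1+0-0=1; pred: 5+0-1=4
Step 12: prey: 1+0-0=1; pred: 4+0-1=3
Step 13: prey: 1+0-0=1; pred: 3+0-0=3
Steps 14-15: state stable at prey=1, pred=3 (no change)
No extinction within 15 steps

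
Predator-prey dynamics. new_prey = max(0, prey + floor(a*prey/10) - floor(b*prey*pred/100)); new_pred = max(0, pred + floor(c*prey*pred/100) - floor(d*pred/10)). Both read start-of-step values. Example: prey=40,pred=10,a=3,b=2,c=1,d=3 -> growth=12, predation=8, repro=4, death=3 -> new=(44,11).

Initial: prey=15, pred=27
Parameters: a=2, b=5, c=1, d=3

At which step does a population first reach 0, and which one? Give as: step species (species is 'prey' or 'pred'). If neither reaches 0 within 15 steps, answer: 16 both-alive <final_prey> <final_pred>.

Step 1: prey: 15+3-20=0; pred: 27+4-8=23
First extinction: prey at step 1

Answer: 1 prey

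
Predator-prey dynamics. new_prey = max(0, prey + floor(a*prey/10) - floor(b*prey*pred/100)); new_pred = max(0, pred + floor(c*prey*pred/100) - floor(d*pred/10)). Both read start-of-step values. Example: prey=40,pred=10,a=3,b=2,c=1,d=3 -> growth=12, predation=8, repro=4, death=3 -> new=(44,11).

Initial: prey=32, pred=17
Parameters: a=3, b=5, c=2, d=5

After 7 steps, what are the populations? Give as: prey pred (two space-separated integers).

Step 1: prey: 32+9-27=14; pred: 17+10-8=19
Step 2: prey: 14+4-13=5; pred: 19+5-9=15
Step 3: prey: 5+1-3=3; pred: 15+1-7=9
Step 4: prey: 3+0-1=2; pred: 9+0-4=5
Step 5: prey: 2+0-0=2; pred: 5+0-2=3
Step 6: prey: 2+0-0=2; pred: 3+0-1=2
Step 7: prey: 2+0-0=2; pred: 2+0-1=1

Answer: 2 1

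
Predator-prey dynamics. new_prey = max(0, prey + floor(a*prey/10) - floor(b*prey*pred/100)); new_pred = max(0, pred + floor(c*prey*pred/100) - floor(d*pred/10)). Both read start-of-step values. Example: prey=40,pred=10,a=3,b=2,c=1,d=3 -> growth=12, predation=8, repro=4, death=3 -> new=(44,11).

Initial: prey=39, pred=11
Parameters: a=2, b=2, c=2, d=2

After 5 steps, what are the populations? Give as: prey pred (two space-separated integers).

Answer: 3 47

Derivation:
Step 1: prey: 39+7-8=38; pred: 11+8-2=17
Step 2: prey: 38+7-12=33; pred: 17+12-3=26
Step 3: prey: 33+6-17=22; pred: 26+17-5=38
Step 4: prey: 22+4-16=10; pred: 38+16-7=47
Step 5: prey: 10+2-9=3; pred: 47+9-9=47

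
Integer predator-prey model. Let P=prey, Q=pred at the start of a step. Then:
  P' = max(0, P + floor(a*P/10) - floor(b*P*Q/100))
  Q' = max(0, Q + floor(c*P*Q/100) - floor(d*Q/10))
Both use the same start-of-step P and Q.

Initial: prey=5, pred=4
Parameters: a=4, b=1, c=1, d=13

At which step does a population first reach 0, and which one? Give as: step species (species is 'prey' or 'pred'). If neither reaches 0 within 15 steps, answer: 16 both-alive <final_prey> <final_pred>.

Answer: 1 pred

Derivation:
Step 1: prey: 5+2-0=7; pred: 4+0-5=0
First extinction: pred at step 1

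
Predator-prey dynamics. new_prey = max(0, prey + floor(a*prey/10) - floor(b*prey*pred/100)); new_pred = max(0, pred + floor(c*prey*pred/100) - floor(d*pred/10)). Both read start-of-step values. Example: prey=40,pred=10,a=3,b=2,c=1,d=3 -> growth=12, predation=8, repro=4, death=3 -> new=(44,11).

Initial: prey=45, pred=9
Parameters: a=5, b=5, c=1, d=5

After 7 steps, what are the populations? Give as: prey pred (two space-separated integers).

Answer: 60 11

Derivation:
Step 1: prey: 45+22-20=47; pred: 9+4-4=9
Step 2: prey: 47+23-21=49; pred: 9+4-4=9
Step 3: prey: 49+24-22=51; pred: 9+4-4=9
Step 4: prey: 51+25-22=54; pred: 9+4-4=9
Step 5: prey: 54+27-24=57; pred: 9+4-4=9
Step 6: prey: 57+28-25=60; pred: 9+5-4=10
Step 7: prey: 60+30-30=60; pred: 10+6-5=11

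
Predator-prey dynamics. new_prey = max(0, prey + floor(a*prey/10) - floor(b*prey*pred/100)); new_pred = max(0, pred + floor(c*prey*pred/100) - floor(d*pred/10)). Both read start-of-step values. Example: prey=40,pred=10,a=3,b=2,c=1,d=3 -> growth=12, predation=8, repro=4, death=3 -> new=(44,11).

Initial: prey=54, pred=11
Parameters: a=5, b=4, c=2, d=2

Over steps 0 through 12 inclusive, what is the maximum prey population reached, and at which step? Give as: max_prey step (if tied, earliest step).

Step 1: prey: 54+27-23=58; pred: 11+11-2=20
Step 2: prey: 58+29-46=41; pred: 20+23-4=39
Step 3: prey: 41+20-63=0; pred: 39+31-7=63
Step 4: prey: 0+0-0=0; pred: 63+0-12=51
Step 5: prey: 0+0-0=0; pred: 51+0-10=41
Step 6: prey: 0+0-0=0; pred: 41+0-8=33
Step 7: prey: 0+0-0=0; pred: 33+0-6=27
Step 8: prey: 0+0-0=0; pred: 27+0-5=22
Step 9: prey: 0+0-0=0; pred: 22+0-4=18
Step 10: prey: 0+0-0=0; pred: 18+0-3=15
Step 11: prey: 0+0-0=0; pred: 15+0-3=12
Step 12: prey: 0+0-0=0; pred: 12+0-2=10
Max prey = 58 at step 1

Answer: 58 1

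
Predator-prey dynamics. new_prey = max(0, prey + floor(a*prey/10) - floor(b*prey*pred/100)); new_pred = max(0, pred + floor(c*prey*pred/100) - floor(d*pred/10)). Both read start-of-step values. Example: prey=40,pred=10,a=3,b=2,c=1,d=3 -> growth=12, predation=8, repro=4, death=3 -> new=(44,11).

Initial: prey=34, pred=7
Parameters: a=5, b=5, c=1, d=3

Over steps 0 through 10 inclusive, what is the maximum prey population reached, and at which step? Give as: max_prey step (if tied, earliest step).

Answer: 58 4

Derivation:
Step 1: prey: 34+17-11=40; pred: 7+2-2=7
Step 2: prey: 40+20-14=46; pred: 7+2-2=7
Step 3: prey: 46+23-16=53; pred: 7+3-2=8
Step 4: prey: 53+26-21=58; pred: 8+4-2=10
Step 5: prey: 58+29-29=58; pred: 10+5-3=12
Step 6: prey: 58+29-34=53; pred: 12+6-3=15
Step 7: prey: 53+26-39=40; pred: 15+7-4=18
Step 8: prey: 40+20-36=24; pred: 18+7-5=20
Step 9: prey: 24+12-24=12; pred: 20+4-6=18
Step 10: prey: 12+6-10=8; pred: 18+2-5=15
Max prey = 58 at step 4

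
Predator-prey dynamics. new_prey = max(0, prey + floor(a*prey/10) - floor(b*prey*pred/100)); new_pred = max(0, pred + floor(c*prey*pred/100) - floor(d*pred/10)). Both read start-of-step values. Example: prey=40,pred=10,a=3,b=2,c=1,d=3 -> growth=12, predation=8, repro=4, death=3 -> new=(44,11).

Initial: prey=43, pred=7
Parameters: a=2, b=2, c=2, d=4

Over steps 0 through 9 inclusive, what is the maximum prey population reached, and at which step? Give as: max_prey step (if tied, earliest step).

Step 1: prey: 43+8-6=45; pred: 7+6-2=11
Step 2: prey: 45+9-9=45; pred: 11+9-4=16
Step 3: prey: 45+9-14=40; pred: 16+14-6=24
Step 4: prey: 40+8-19=29; pred: 24+19-9=34
Step 5: prey: 29+5-19=15; pred: 34+19-13=40
Step 6: prey: 15+3-12=6; pred: 40+12-16=36
Step 7: prey: 6+1-4=3; pred: 36+4-14=26
Step 8: prey: 3+0-1=2; pred: 26+1-10=17
Step 9: prey: 2+0-0=2; pred: 17+0-6=11
Max prey = 45 at step 1

Answer: 45 1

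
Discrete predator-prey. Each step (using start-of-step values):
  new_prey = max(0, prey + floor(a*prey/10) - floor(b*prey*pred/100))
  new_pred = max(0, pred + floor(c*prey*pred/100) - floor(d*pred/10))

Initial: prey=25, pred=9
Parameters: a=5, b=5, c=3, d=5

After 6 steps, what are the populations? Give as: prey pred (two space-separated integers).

Step 1: prey: 25+12-11=26; pred: 9+6-4=11
Step 2: prey: 26+13-14=25; pred: 11+8-5=14
Step 3: prey: 25+12-17=20; pred: 14+10-7=17
Step 4: prey: 20+10-17=13; pred: 17+10-8=19
Step 5: prey: 13+6-12=7; pred: 19+7-9=17
Step 6: prey: 7+3-5=5; pred: 17+3-8=12

Answer: 5 12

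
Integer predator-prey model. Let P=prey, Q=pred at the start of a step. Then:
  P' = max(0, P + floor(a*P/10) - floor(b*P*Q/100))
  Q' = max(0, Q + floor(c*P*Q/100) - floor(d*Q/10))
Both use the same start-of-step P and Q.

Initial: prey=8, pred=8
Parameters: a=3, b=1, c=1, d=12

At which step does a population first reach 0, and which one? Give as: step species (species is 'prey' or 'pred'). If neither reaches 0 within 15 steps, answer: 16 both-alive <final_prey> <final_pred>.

Step 1: prey: 8+2-0=10; pred: 8+0-9=0
First extinction: pred at step 1

Answer: 1 pred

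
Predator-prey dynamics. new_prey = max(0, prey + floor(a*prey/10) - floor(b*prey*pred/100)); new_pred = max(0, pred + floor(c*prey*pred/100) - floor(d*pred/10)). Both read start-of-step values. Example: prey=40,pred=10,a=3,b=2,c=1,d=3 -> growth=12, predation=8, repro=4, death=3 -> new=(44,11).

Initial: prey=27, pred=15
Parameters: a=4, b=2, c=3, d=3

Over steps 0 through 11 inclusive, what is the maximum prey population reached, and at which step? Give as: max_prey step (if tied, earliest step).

Step 1: prey: 27+10-8=29; pred: 15+12-4=23
Step 2: prey: 29+11-13=27; pred: 23+20-6=37
Step 3: prey: 27+10-19=18; pred: 37+29-11=55
Step 4: prey: 18+7-19=6; pred: 55+29-16=68
Step 5: prey: 6+2-8=0; pred: 68+12-20=60
Step 6: prey: 0+0-0=0; pred: 60+0-18=42
Step 7: prey: 0+0-0=0; pred: 42+0-12=30
Step 8: prey: 0+0-0=0; pred: 30+0-9=21
Step 9: prey: 0+0-0=0; pred: 21+0-6=15
Step 10: prey: 0+0-0=0; pred: 15+0-4=11
Step 11: prey: 0+0-0=0; pred: 11+0-3=8
Max prey = 29 at step 1

Answer: 29 1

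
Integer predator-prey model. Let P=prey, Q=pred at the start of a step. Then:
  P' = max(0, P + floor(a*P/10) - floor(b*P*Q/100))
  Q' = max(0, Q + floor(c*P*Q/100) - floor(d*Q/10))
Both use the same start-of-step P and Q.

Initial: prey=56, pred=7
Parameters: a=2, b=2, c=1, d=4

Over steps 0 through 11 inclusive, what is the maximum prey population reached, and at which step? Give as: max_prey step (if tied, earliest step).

Step 1: prey: 56+11-7=60; pred: 7+3-2=8
Step 2: prey: 60+12-9=63; pred: 8+4-3=9
Step 3: prey: 63+12-11=64; pred: 9+5-3=11
Step 4: prey: 64+12-14=62; pred: 11+7-4=14
Step 5: prey: 62+12-17=57; pred: 14+8-5=17
Step 6: prey: 57+11-19=49; pred: 17+9-6=20
Step 7: prey: 49+9-19=39; pred: 20+9-8=21
Step 8: prey: 39+7-16=30; pred: 21+8-8=21
Step 9: prey: 30+6-12=24; pred: 21+6-8=19
Step 10: prey: 24+4-9=19; pred: 19+4-7=16
Step 11: prey: 19+3-6=16; pred: 16+3-6=13
Max prey = 64 at step 3

Answer: 64 3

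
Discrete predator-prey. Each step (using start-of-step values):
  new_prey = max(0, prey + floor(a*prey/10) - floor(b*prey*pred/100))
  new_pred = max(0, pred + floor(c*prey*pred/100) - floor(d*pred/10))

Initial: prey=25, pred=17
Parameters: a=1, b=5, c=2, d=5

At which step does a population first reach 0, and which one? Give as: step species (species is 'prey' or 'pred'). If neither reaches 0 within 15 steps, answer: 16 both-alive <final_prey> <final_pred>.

Step 1: prey: 25+2-21=6; pred: 17+8-8=17
Step 2: prey: 6+0-5=1; pred: 17+2-8=11
Step 3: prey: 1+0-0=1; pred: 11+0-5=6
Step 4: prey: 1+0-0=1; pred: 6+0-3=3
Step 5: prey: 1+0-0=1; pred: 3+0-1=2
Step 6: prey: 1+0-0=1; pred: 2+0-1=1
Step 7: prey: 1+0-0=1; pred: 1+0-0=1
Steps 8-15: state stable at prey=1, pred=1 (no change)
No extinction within 15 steps

Answer: 16 both-alive 1 1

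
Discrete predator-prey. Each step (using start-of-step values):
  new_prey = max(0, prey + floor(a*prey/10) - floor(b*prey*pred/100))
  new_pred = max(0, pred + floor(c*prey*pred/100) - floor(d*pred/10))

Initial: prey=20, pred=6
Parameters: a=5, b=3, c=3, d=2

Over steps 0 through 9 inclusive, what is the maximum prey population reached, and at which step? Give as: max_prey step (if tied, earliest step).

Step 1: prey: 20+10-3=27; pred: 6+3-1=8
Step 2: prey: 27+13-6=34; pred: 8+6-1=13
Step 3: prey: 34+17-13=38; pred: 13+13-2=24
Step 4: prey: 38+19-27=30; pred: 24+27-4=47
Step 5: prey: 30+15-42=3; pred: 47+42-9=80
Step 6: prey: 3+1-7=0; pred: 80+7-16=71
Step 7: prey: 0+0-0=0; pred: 71+0-14=57
Step 8: prey: 0+0-0=0; pred: 57+0-11=46
Step 9: prey: 0+0-0=0; pred: 46+0-9=37
Max prey = 38 at step 3

Answer: 38 3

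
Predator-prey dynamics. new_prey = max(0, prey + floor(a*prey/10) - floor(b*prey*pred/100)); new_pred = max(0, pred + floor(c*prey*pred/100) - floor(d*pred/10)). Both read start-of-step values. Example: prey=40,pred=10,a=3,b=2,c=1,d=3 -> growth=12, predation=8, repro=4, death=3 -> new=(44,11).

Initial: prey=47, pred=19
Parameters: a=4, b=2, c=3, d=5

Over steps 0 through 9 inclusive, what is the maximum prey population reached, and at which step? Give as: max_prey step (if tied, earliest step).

Answer: 48 1

Derivation:
Step 1: prey: 47+18-17=48; pred: 19+26-9=36
Step 2: prey: 48+19-34=33; pred: 36+51-18=69
Step 3: prey: 33+13-45=1; pred: 69+68-34=103
Step 4: prey: 1+0-2=0; pred: 103+3-51=55
Step 5: prey: 0+0-0=0; pred: 55+0-27=28
Step 6: prey: 0+0-0=0; pred: 28+0-14=14
Step 7: prey: 0+0-0=0; pred: 14+0-7=7
Step 8: prey: 0+0-0=0; pred: 7+0-3=4
Step 9: prey: 0+0-0=0; pred: 4+0-2=2
Max prey = 48 at step 1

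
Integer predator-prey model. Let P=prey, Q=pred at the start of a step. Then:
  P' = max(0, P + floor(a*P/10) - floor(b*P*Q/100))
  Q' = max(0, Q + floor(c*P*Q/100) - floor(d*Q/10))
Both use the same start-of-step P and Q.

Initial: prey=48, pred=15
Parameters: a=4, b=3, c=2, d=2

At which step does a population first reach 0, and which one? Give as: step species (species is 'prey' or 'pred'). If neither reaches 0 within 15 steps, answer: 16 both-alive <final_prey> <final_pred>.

Step 1: prey: 48+19-21=46; pred: 15+14-3=26
Step 2: prey: 46+18-35=29; pred: 26+23-5=44
Step 3: prey: 29+11-38=2; pred: 44+25-8=61
Step 4: prey: 2+0-3=0; pred: 61+2-12=51
First extinction: prey at step 4

Answer: 4 prey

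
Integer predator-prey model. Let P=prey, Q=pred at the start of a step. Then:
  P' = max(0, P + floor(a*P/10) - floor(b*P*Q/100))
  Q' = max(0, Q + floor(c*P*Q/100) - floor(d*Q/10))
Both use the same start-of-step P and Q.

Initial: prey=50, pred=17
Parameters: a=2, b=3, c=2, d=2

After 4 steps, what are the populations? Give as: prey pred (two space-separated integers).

Step 1: prey: 50+10-25=35; pred: 17+17-3=31
Step 2: prey: 35+7-32=10; pred: 31+21-6=46
Step 3: prey: 10+2-13=0; pred: 46+9-9=46
Step 4: prey: 0+0-0=0; pred: 46+0-9=37

Answer: 0 37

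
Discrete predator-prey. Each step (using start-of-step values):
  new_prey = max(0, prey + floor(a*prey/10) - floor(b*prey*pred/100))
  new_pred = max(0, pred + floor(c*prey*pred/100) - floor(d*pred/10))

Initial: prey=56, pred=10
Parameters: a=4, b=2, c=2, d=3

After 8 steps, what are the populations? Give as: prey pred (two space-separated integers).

Answer: 0 31

Derivation:
Step 1: prey: 56+22-11=67; pred: 10+11-3=18
Step 2: prey: 67+26-24=69; pred: 18+24-5=37
Step 3: prey: 69+27-51=45; pred: 37+51-11=77
Step 4: prey: 45+18-69=0; pred: 77+69-23=123
Step 5: prey: 0+0-0=0; pred: 123+0-36=87
Step 6: prey: 0+0-0=0; pred: 87+0-26=61
Step 7: prey: 0+0-0=0; pred: 61+0-18=43
Step 8: prey: 0+0-0=0; pred: 43+0-12=31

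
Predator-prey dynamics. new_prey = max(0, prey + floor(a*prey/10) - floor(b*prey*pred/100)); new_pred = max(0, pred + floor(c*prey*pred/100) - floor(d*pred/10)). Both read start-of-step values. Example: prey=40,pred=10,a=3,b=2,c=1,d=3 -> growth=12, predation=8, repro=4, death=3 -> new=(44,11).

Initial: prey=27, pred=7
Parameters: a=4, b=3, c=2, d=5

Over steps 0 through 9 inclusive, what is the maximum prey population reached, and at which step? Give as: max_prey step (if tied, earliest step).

Step 1: prey: 27+10-5=32; pred: 7+3-3=7
Step 2: prey: 32+12-6=38; pred: 7+4-3=8
Step 3: prey: 38+15-9=44; pred: 8+6-4=10
Step 4: prey: 44+17-13=48; pred: 10+8-5=13
Step 5: prey: 48+19-18=49; pred: 13+12-6=19
Step 6: prey: 49+19-27=41; pred: 19+18-9=28
Step 7: prey: 41+16-34=23; pred: 28+22-14=36
Step 8: prey: 23+9-24=8; pred: 36+16-18=34
Step 9: prey: 8+3-8=3; pred: 34+5-17=22
Max prey = 49 at step 5

Answer: 49 5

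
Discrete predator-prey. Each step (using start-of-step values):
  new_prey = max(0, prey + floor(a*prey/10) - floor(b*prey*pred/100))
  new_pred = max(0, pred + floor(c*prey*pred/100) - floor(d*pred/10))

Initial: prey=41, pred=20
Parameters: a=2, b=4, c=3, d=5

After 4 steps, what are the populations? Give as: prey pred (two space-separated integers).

Step 1: prey: 41+8-32=17; pred: 20+24-10=34
Step 2: prey: 17+3-23=0; pred: 34+17-17=34
Step 3: prey: 0+0-0=0; pred: 34+0-17=17
Step 4: prey: 0+0-0=0; pred: 17+0-8=9

Answer: 0 9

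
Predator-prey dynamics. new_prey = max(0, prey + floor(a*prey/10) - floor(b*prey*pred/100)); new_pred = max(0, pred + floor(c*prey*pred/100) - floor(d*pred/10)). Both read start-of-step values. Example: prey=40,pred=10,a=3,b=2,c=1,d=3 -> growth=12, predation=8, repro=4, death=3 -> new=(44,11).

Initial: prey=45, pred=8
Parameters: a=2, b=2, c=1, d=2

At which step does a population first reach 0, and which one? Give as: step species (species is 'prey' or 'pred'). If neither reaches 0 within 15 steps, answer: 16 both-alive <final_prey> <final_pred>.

Answer: 16 both-alive 5 8

Derivation:
Step 1: prey: 45+9-7=47; pred: 8+3-1=10
Step 2: prey: 47+9-9=47; pred: 10+4-2=12
Step 3: prey: 47+9-11=45; pred: 12+5-2=15
Step 4: prey: 45+9-13=41; pred: 15+6-3=18
Step 5: prey: 41+8-14=35; pred: 18+7-3=22
Step 6: prey: 35+7-15=27; pred: 22+7-4=25
Step 7: prey: 27+5-13=19; pred: 25+6-5=26
Step 8: prey: 19+3-9=13; pred: 26+4-5=25
Step 9: prey: 13+2-6=9; pred: 25+3-5=23
Step 10: prey: 9+1-4=6; pred: 23+2-4=21
Step 11: prey: 6+1-2=5; pred: 21+1-4=18
Step 12: prey: 5+1-1=5; pred: 18+0-3=15
Step 13: prey: 5+1-1=5; pred: 15+0-3=12
Step 14: prey: 5+1-1=5; pred: 12+0-2=10
Step 15: prey: 5+1-1=5; pred: 10+0-2=8
No extinction within 15 steps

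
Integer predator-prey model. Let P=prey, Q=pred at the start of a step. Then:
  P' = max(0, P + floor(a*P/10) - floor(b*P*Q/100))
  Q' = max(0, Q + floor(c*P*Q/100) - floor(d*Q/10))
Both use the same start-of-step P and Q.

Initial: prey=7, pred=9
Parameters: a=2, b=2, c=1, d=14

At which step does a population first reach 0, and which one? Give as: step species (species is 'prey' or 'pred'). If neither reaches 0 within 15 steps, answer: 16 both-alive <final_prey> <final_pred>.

Answer: 1 pred

Derivation:
Step 1: prey: 7+1-1=7; pred: 9+0-12=0
First extinction: pred at step 1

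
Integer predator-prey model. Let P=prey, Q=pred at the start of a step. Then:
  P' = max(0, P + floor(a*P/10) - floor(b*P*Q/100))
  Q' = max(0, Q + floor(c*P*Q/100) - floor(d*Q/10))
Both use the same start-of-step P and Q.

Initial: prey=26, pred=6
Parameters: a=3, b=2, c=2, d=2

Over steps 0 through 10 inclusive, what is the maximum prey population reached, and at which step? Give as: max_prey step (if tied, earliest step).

Answer: 38 3

Derivation:
Step 1: prey: 26+7-3=30; pred: 6+3-1=8
Step 2: prey: 30+9-4=35; pred: 8+4-1=11
Step 3: prey: 35+10-7=38; pred: 11+7-2=16
Step 4: prey: 38+11-12=37; pred: 16+12-3=25
Step 5: prey: 37+11-18=30; pred: 25+18-5=38
Step 6: prey: 30+9-22=17; pred: 38+22-7=53
Step 7: prey: 17+5-18=4; pred: 53+18-10=61
Step 8: prey: 4+1-4=1; pred: 61+4-12=53
Step 9: prey: 1+0-1=0; pred: 53+1-10=44
Step 10: prey: 0+0-0=0; pred: 44+0-8=36
Max prey = 38 at step 3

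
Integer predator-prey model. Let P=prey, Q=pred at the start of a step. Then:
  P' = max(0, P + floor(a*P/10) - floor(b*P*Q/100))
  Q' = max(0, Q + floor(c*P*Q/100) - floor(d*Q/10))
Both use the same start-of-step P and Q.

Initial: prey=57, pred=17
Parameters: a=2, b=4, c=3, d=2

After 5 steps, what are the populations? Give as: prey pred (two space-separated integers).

Step 1: prey: 57+11-38=30; pred: 17+29-3=43
Step 2: prey: 30+6-51=0; pred: 43+38-8=73
Step 3: prey: 0+0-0=0; pred: 73+0-14=59
Step 4: prey: 0+0-0=0; pred: 59+0-11=48
Step 5: prey: 0+0-0=0; pred: 48+0-9=39

Answer: 0 39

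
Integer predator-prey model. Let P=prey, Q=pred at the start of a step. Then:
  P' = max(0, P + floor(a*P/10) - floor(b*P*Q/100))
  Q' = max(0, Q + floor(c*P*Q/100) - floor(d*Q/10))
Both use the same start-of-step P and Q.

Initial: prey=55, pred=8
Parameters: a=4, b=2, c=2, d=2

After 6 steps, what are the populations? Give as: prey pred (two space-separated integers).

Answer: 0 93

Derivation:
Step 1: prey: 55+22-8=69; pred: 8+8-1=15
Step 2: prey: 69+27-20=76; pred: 15+20-3=32
Step 3: prey: 76+30-48=58; pred: 32+48-6=74
Step 4: prey: 58+23-85=0; pred: 74+85-14=145
Step 5: prey: 0+0-0=0; pred: 145+0-29=116
Step 6: prey: 0+0-0=0; pred: 116+0-23=93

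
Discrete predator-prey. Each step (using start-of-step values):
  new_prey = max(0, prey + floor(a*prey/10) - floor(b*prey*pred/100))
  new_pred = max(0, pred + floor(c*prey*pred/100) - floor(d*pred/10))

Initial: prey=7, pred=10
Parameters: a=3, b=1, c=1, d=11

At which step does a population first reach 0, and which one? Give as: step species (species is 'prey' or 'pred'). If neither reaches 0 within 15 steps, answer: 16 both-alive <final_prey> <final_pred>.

Step 1: prey: 7+2-0=9; pred: 10+0-11=0
First extinction: pred at step 1

Answer: 1 pred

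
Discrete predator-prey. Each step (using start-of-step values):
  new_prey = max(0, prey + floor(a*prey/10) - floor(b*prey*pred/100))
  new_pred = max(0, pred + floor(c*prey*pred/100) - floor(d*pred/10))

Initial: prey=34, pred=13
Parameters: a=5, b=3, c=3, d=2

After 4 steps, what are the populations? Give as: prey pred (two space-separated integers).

Step 1: prey: 34+17-13=38; pred: 13+13-2=24
Step 2: prey: 38+19-27=30; pred: 24+27-4=47
Step 3: prey: 30+15-42=3; pred: 47+42-9=80
Step 4: prey: 3+1-7=0; pred: 80+7-16=71

Answer: 0 71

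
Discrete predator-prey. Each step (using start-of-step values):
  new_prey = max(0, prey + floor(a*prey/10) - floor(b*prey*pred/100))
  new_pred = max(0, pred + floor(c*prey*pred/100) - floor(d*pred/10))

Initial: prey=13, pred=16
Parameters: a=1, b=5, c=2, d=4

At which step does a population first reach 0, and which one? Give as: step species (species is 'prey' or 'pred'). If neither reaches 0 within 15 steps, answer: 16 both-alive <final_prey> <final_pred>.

Step 1: prey: 13+1-10=4; pred: 16+4-6=14
Step 2: prey: 4+0-2=2; pred: 14+1-5=10
Step 3: prey: 2+0-1=1; pred: 10+0-4=6
Step 4: prey: 1+0-0=1; pred: 6+0-2=4
Step 5: prey: 1+0-0=1; pred: 4+0-1=3
Step 6: prey: 1+0-0=1; pred: 3+0-1=2
Step 7: prey: 1+0-0=1; pred: 2+0-0=2
Steps 8-15: state stable at prey=1, pred=2 (no change)
No extinction within 15 steps

Answer: 16 both-alive 1 2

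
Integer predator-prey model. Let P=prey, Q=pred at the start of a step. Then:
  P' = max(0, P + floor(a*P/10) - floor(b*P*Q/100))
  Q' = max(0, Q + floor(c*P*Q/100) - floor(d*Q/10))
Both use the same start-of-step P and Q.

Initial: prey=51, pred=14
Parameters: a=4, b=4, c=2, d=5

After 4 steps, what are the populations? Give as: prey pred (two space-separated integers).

Answer: 2 17

Derivation:
Step 1: prey: 51+20-28=43; pred: 14+14-7=21
Step 2: prey: 43+17-36=24; pred: 21+18-10=29
Step 3: prey: 24+9-27=6; pred: 29+13-14=28
Step 4: prey: 6+2-6=2; pred: 28+3-14=17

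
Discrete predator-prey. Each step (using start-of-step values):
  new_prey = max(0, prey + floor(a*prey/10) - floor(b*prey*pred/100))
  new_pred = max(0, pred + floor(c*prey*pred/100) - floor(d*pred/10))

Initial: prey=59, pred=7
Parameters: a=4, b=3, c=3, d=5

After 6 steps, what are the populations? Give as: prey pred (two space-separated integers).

Step 1: prey: 59+23-12=70; pred: 7+12-3=16
Step 2: prey: 70+28-33=65; pred: 16+33-8=41
Step 3: prey: 65+26-79=12; pred: 41+79-20=100
Step 4: prey: 12+4-36=0; pred: 100+36-50=86
Step 5: prey: 0+0-0=0; pred: 86+0-43=43
Step 6: prey: 0+0-0=0; pred: 43+0-21=22

Answer: 0 22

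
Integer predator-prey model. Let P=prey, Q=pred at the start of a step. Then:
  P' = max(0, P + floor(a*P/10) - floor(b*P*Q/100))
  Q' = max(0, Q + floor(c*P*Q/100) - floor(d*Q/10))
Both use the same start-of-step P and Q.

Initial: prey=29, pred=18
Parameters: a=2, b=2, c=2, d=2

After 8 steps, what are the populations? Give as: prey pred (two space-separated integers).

Step 1: prey: 29+5-10=24; pred: 18+10-3=25
Step 2: prey: 24+4-12=16; pred: 25+12-5=32
Step 3: prey: 16+3-10=9; pred: 32+10-6=36
Step 4: prey: 9+1-6=4; pred: 36+6-7=35
Step 5: prey: 4+0-2=2; pred: 35+2-7=30
Step 6: prey: 2+0-1=1; pred: 30+1-6=25
Step 7: prey: 1+0-0=1; pred: 25+0-5=20
Step 8: prey: 1+0-0=1; pred: 20+0-4=16

Answer: 1 16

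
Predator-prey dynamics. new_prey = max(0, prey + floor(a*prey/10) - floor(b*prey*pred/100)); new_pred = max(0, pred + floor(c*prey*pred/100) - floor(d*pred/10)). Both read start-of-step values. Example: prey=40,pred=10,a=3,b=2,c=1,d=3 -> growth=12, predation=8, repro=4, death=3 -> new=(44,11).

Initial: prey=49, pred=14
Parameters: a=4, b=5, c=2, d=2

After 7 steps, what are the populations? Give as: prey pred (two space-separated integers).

Answer: 0 15

Derivation:
Step 1: prey: 49+19-34=34; pred: 14+13-2=25
Step 2: prey: 34+13-42=5; pred: 25+17-5=37
Step 3: prey: 5+2-9=0; pred: 37+3-7=33
Step 4: prey: 0+0-0=0; pred: 33+0-6=27
Step 5: prey: 0+0-0=0; pred: 27+0-5=22
Step 6: prey: 0+0-0=0; pred: 22+0-4=18
Step 7: prey: 0+0-0=0; pred: 18+0-3=15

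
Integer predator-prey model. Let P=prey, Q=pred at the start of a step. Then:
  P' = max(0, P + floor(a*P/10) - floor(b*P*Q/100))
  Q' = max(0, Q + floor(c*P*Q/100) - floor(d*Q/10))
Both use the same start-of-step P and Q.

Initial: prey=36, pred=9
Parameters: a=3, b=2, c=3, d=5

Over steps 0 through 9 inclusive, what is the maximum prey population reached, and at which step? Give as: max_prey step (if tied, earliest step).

Step 1: prey: 36+10-6=40; pred: 9+9-4=14
Step 2: prey: 40+12-11=41; pred: 14+16-7=23
Step 3: prey: 41+12-18=35; pred: 23+28-11=40
Step 4: prey: 35+10-28=17; pred: 40+42-20=62
Step 5: prey: 17+5-21=1; pred: 62+31-31=62
Step 6: prey: 1+0-1=0; pred: 62+1-31=32
Step 7: prey: 0+0-0=0; pred: 32+0-16=16
Step 8: prey: 0+0-0=0; pred: 16+0-8=8
Step 9: prey: 0+0-0=0; pred: 8+0-4=4
Max prey = 41 at step 2

Answer: 41 2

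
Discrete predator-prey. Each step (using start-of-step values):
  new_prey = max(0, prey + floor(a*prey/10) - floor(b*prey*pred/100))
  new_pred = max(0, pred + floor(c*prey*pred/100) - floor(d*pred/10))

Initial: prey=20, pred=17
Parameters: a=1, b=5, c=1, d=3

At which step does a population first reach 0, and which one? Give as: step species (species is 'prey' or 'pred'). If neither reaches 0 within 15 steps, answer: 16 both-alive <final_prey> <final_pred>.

Step 1: prey: 20+2-17=5; pred: 17+3-5=15
Step 2: prey: 5+0-3=2; pred: 15+0-4=11
Step 3: prey: 2+0-1=1; pred: 11+0-3=8
Step 4: prey: 1+0-0=1; pred: 8+0-2=6
Step 5: prey: 1+0-0=1; pred: 6+0-1=5
Step 6: prey: 1+0-0=1; pred: 5+0-1=4
Step 7: prey: 1+0-0=1; pred: 4+0-1=3
Step 8: prey: 1+0-0=1; pred: 3+0-0=3
Steps 9-15: state stable at prey=1, pred=3 (no change)
No extinction within 15 steps

Answer: 16 both-alive 1 3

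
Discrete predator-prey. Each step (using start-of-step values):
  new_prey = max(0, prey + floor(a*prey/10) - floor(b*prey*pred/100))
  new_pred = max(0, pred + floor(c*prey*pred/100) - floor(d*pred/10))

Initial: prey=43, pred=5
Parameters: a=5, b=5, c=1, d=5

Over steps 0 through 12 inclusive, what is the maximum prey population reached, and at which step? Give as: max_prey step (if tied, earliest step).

Step 1: prey: 43+21-10=54; pred: 5+2-2=5
Step 2: prey: 54+27-13=68; pred: 5+2-2=5
Step 3: prey: 68+34-17=85; pred: 5+3-2=6
Step 4: prey: 85+42-25=102; pred: 6+5-3=8
Step 5: prey: 102+51-40=113; pred: 8+8-4=12
Step 6: prey: 113+56-67=102; pred: 12+13-6=19
Step 7: prey: 102+51-96=57; pred: 19+19-9=29
Step 8: prey: 57+28-82=3; pred: 29+16-14=31
Step 9: prey: 3+1-4=0; pred: 31+0-15=16
Step 10: prey: 0+0-0=0; pred: 16+0-8=8
Step 11: prey: 0+0-0=0; pred: 8+0-4=4
Step 12: prey: 0+0-0=0; pred: 4+0-2=2
Max prey = 113 at step 5

Answer: 113 5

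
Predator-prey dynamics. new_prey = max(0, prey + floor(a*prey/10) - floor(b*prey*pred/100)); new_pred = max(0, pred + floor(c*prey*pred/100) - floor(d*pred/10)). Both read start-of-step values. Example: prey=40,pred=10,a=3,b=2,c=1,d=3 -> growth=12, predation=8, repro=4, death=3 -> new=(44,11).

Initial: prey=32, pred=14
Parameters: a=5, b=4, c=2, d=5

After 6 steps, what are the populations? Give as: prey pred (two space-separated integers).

Step 1: prey: 32+16-17=31; pred: 14+8-7=15
Step 2: prey: 31+15-18=28; pred: 15+9-7=17
Step 3: prey: 28+14-19=23; pred: 17+9-8=18
Step 4: prey: 23+11-16=18; pred: 18+8-9=17
Step 5: prey: 18+9-12=15; pred: 17+6-8=15
Step 6: prey: 15+7-9=13; pred: 15+4-7=12

Answer: 13 12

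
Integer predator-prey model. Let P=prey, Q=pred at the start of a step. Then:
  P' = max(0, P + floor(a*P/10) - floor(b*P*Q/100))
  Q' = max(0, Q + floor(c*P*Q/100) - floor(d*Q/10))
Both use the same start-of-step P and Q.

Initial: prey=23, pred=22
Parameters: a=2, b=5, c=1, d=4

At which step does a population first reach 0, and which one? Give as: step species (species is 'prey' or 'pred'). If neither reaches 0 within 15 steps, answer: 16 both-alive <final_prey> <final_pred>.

Step 1: prey: 23+4-25=2; pred: 22+5-8=19
Step 2: prey: 2+0-1=1; pred: 19+0-7=12
Step 3: prey: 1+0-0=1; pred: 12+0-4=8
Step 4: prey: 1+0-0=1; pred: 8+0-3=5
Step 5: prey: 1+0-0=1; pred: 5+0-2=3
Step 6: prey: 1+0-0=1; pred: 3+0-1=2
Step 7: prey: 1+0-0=1; pred: 2+0-0=2
Steps 8-15: state stable at prey=1, pred=2 (no change)
No extinction within 15 steps

Answer: 16 both-alive 1 2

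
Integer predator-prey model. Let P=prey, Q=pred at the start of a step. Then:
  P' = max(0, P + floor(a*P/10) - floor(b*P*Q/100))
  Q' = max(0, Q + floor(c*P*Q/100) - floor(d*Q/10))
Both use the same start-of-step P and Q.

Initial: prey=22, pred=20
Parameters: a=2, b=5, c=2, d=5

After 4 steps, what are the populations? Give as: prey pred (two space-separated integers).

Step 1: prey: 22+4-22=4; pred: 20+8-10=18
Step 2: prey: 4+0-3=1; pred: 18+1-9=10
Step 3: prey: 1+0-0=1; pred: 10+0-5=5
Step 4: prey: 1+0-0=1; pred: 5+0-2=3

Answer: 1 3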